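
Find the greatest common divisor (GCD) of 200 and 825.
25

Using the Euclidean algorithm:
200 = 0 × 825 + 200
825 = 4 × 200 + 25
200 = 8 × 25 + 0

GCD(200, 825) = 25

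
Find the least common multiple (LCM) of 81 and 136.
11016

First find GCD(81, 136) using the Euclidean algorithm:
81 = 0 × 136 + 81
136 = 1 × 81 + 55
81 = 1 × 55 + 26
55 = 2 × 26 + 3
26 = 8 × 3 + 2
3 = 1 × 2 + 1
2 = 2 × 1 + 0
GCD(81, 136) = 1

LCM formula: LCM(a, b) = (a × b) / GCD(a, b)
LCM(81, 136) = (81 × 136) / 1
LCM(81, 136) = 11016 / 1
LCM(81, 136) = 11016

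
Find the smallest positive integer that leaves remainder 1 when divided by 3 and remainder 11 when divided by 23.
M = 3 × 23 = 69. M₁ = 23, y₁ ≡ 2 (mod 3). M₂ = 3, y₂ ≡ 8 (mod 23). r = 1×23×2 + 11×3×8 ≡ 34 (mod 69). The smallest positive such number is 34.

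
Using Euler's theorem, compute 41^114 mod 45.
By Euler: 41^{24} ≡ 1 (mod 45) since gcd(41, 45) = 1. 114 = 4×24 + 18. So 41^{114} ≡ 41^{18} ≡ 1 (mod 45)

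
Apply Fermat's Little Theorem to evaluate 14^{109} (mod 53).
33

By Fermat's Little Theorem, a^(p-1) ≡ 1 (mod p) for prime p and gcd(a, p) = 1
Here p = 53, so 14^52 ≡ 1 (mod 53)
We can reduce the exponent: 109 mod 52 = 5
So 14^109 ≡ 14^5 (mod 53)
Computing: 14^5 mod 53 = 33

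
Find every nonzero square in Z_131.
QRs mod 131: {1, 3, 4, 5, 7, 9, 11, 12, 13, 15, 16, 20, 21, 25, 27, 28, 33, 34, 35, 36, 38, 39, 41, 43, 44, 45, 46, 48, 49, 52, 53, 55, 58, 59, 60, 61, 62, 63, 64, 65, 74, 75, 77, 80, 81, 84, 89, 91, 94, 99, 100, 101, 102, 105, 107, 108, 109, 112, 113, 114, 117, 121, 123, 125, 129}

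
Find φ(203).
168

Prime factorization: 203 = 7 × 29
Using the formula φ(n) = n × Π(1 - 1/p) for each prime factor p:
φ(203) = 203 × (1 - 1/7) × (1 - 1/29)
φ(203) = 168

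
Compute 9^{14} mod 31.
7

Using successive squaring:
Binary expansion of 14: 1110
Powers of 9 mod 31 (each is the square of the previous):
  9^1 ≡ 9 (mod 31)
  9^2 ≡ 9² = 81 ≡ 19 (mod 31)
  9^4 ≡ 19² = 361 ≡ 20 (mod 31)
  9^8 ≡ 20² = 400 ≡ 28 (mod 31)
14 = 8 + 4 + 2, so 9^14 = 9^8 × 9^4 × 9^2 ≡ 28 × 20 × 19 (mod 31)
Multiplying step by step:
  28 × 20 = 560 ≡ 2 (mod 31)
  2 × 19 = 38 ≡ 7 (mod 31)
Result: 9^14 ≡ 7 (mod 31)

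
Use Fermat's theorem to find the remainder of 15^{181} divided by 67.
64

By Fermat's Little Theorem, a^(p-1) ≡ 1 (mod p) for prime p and gcd(a, p) = 1
Here p = 67, so 15^66 ≡ 1 (mod 67)
We can reduce the exponent: 181 mod 66 = 49
So 15^181 ≡ 15^49 (mod 67)
Computing: 15^49 mod 67 = 64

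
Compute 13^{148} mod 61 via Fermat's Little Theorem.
13

By Fermat's Little Theorem, a^(p-1) ≡ 1 (mod p) for prime p and gcd(a, p) = 1
Here p = 61, so 13^60 ≡ 1 (mod 61)
We can reduce the exponent: 148 mod 60 = 28
So 13^148 ≡ 13^28 (mod 61)
Computing: 13^28 mod 61 = 13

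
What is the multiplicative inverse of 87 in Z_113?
13

Using Extended Euclidean Algorithm:
gcd(87, 113) = 1
Bezout coefficients: 87 × 13 + 113 × -10 = 1
So 87 × 13 ≡ 1 (mod 113)
The inverse is 13 mod 113 = 13
Verification: 87 × 13 = 1131 = 10 × 113 + 1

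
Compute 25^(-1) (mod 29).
25^(-1) ≡ 7 (mod 29). Verification: 25 × 7 = 175 ≡ 1 (mod 29)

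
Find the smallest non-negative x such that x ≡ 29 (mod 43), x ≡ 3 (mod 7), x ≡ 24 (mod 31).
5232

Using the Chinese Remainder Theorem:
M = product of moduli = 9331
For equation 1: M_1 = 217, 217 ≡ 2 (mod 43), inverse of 217 mod 43 is 22 (check: 2 × 22 = 44 ≡ 1 (mod 43))
For equation 2: M_2 = 1333, 1333 ≡ 3 (mod 7), inverse of 1333 mod 7 is 5 (check: 3 × 5 = 15 ≡ 1 (mod 7))
For equation 3: M_3 = 301, 301 ≡ 22 (mod 31), inverse of 301 mod 31 is 24 (check: 22 × 24 = 528 ≡ 1 (mod 31))
Combine: x ≡ Σ r_i×M_i×(M_i⁻¹ mod m_i) = 29×217×22 + 3×1333×5 + 24×301×24 = 138446 + 19995 + 173376 = 331817
331817 mod 9331 = 5232
x ≡ 5232 (mod 9331)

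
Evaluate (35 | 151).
(35/151) = 35^{75} mod 151 = -1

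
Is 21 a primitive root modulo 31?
p - 1 = 30 has prime divisors 2, 3, 5. Check 21^(30/q) mod 31 for each: 21^(30/2) = 21^15 ≡ 30, 21^(30/3) = 21^10 ≡ 5, 21^(30/5) = 21^6 ≡ 2 (mod 31). None of these is 1, so 21 has order 30 = φ(31), so it is a primitive root mod 31.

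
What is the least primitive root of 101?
2

A primitive root g modulo p has order p-1 = 100
Prime divisors of 100: [2, 5]
g is a primitive root iff g^(100/q) ≢ 1 (mod 101) for each prime divisor q
Testing small values:
  g = 2: 2^50 ≡ 100, 2^20 ≡ 95 (mod 101) → none is 1, primitive root!
The smallest primitive root is 2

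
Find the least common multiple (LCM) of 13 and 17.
221

First find GCD(13, 17) using the Euclidean algorithm:
13 = 0 × 17 + 13
17 = 1 × 13 + 4
13 = 3 × 4 + 1
4 = 4 × 1 + 0
GCD(13, 17) = 1

LCM formula: LCM(a, b) = (a × b) / GCD(a, b)
LCM(13, 17) = (13 × 17) / 1
LCM(13, 17) = 221 / 1
LCM(13, 17) = 221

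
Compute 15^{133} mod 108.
27

Using successive squaring:
Binary expansion of 133: 10000101
Powers of 15 mod 108 (each is the square of the previous):
  15^1 ≡ 15 (mod 108)
  15^2 ≡ 15² = 225 ≡ 9 (mod 108)
  15^4 ≡ 9² = 81 ≡ 81 (mod 108)
  15^8 ≡ 81² = 6561 ≡ 81 (mod 108)
  15^16 ≡ 81² = 6561 ≡ 81 (mod 108)
  15^32 ≡ 81² = 6561 ≡ 81 (mod 108)
  15^64 ≡ 81² = 6561 ≡ 81 (mod 108)
  15^128 ≡ 81² = 6561 ≡ 81 (mod 108)
133 = 128 + 4 + 1, so 15^133 = 15^128 × 15^4 × 15^1 ≡ 81 × 81 × 15 (mod 108)
Multiplying step by step:
  81 × 81 = 6561 ≡ 81 (mod 108)
  81 × 15 = 1215 ≡ 27 (mod 108)
Result: 15^133 ≡ 27 (mod 108)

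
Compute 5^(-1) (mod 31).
5^(-1) ≡ 25 (mod 31). Verification: 5 × 25 = 125 ≡ 1 (mod 31)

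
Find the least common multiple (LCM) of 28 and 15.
420

First find GCD(28, 15) using the Euclidean algorithm:
28 = 1 × 15 + 13
15 = 1 × 13 + 2
13 = 6 × 2 + 1
2 = 2 × 1 + 0
GCD(28, 15) = 1

LCM formula: LCM(a, b) = (a × b) / GCD(a, b)
LCM(28, 15) = (28 × 15) / 1
LCM(28, 15) = 420 / 1
LCM(28, 15) = 420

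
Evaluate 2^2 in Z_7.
2 = 2 (binary 10). Repeated squaring mod 7: 2^1 ≡ 2; 2^2 ≡ 2² = 4 ≡ 4. So 2^2 ≡ 4 (mod 7).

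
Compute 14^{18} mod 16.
0

Using successive squaring:
Binary expansion of 18: 10010
Powers of 14 mod 16 (each is the square of the previous):
  14^1 ≡ 14 (mod 16)
  14^2 ≡ 14² = 196 ≡ 4 (mod 16)
  14^4 ≡ 4² = 16 ≡ 0 (mod 16)
  14^8 ≡ 0² = 0 ≡ 0 (mod 16)
  14^16 ≡ 0² = 0 ≡ 0 (mod 16)
18 = 16 + 2, so 14^18 = 14^16 × 14^2 ≡ 0 × 4 (mod 16)
Multiplying step by step:
  0 × 4 = 0 ≡ 0 (mod 16)
Result: 14^18 ≡ 0 (mod 16)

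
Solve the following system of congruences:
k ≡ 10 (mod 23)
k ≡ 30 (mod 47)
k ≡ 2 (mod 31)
20710

Using the Chinese Remainder Theorem:
M = product of moduli = 33511
For equation 1: M_1 = 1457, 1457 ≡ 8 (mod 23), inverse of 1457 mod 23 is 3 (check: 8 × 3 = 24 ≡ 1 (mod 23))
For equation 2: M_2 = 713, 713 ≡ 8 (mod 47), inverse of 713 mod 47 is 6 (check: 8 × 6 = 48 ≡ 1 (mod 47))
For equation 3: M_3 = 1081, 1081 ≡ 27 (mod 31), inverse of 1081 mod 31 is 23 (check: 27 × 23 = 621 ≡ 1 (mod 31))
Combine: k ≡ Σ r_i×M_i×(M_i⁻¹ mod m_i) = 10×1457×3 + 30×713×6 + 2×1081×23 = 43710 + 128340 + 49726 = 221776
221776 mod 33511 = 20710
k ≡ 20710 (mod 33511)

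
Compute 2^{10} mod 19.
17

Using successive squaring:
Binary expansion of 10: 1010
Powers of 2 mod 19 (each is the square of the previous):
  2^1 ≡ 2 (mod 19)
  2^2 ≡ 2² = 4 ≡ 4 (mod 19)
  2^4 ≡ 4² = 16 ≡ 16 (mod 19)
  2^8 ≡ 16² = 256 ≡ 9 (mod 19)
10 = 8 + 2, so 2^10 = 2^8 × 2^2 ≡ 9 × 4 (mod 19)
Multiplying step by step:
  9 × 4 = 36 ≡ 17 (mod 19)
Result: 2^10 ≡ 17 (mod 19)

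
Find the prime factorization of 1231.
1231

Divide by primes starting from smallest:
1231 ÷ 1231 = 1

1231 = 1231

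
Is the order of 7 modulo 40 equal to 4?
Yes, ord_40(7) = 4.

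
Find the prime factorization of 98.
2 × 7^2

Divide by primes starting from smallest:
98 ÷ 2 = 49
49 ÷ 7 = 7
7 ÷ 7 = 1

98 = 2 × 7^2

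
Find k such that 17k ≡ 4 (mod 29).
19

Since gcd(17, 29) = 1 divides 4, a solution exists.
Multiply both sides by the inverse of 17 mod 29:
  17^(-1) mod 29 = 12
  x ≡ 12 × 4 ≡ 48 ≡ 19 (mod 29)
Verification: 17 × 19 = 323 = 11 × 29 + 4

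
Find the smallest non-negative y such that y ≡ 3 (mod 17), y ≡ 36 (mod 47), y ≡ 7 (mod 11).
1822

Using the Chinese Remainder Theorem:
M = product of moduli = 8789
For equation 1: M_1 = 517, 517 ≡ 7 (mod 17), inverse of 517 mod 17 is 5 (check: 7 × 5 = 35 ≡ 1 (mod 17))
For equation 2: M_2 = 187, 187 ≡ 46 (mod 47), inverse of 187 mod 47 is 46 (check: 46 × 46 = 2116 ≡ 1 (mod 47))
For equation 3: M_3 = 799, 799 ≡ 7 (mod 11), inverse of 799 mod 11 is 8 (check: 7 × 8 = 56 ≡ 1 (mod 11))
Combine: y ≡ Σ r_i×M_i×(M_i⁻¹ mod m_i) = 3×517×5 + 36×187×46 + 7×799×8 = 7755 + 309672 + 44744 = 362171
362171 mod 8789 = 1822
y ≡ 1822 (mod 8789)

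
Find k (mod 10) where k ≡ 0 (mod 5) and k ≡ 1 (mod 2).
M = 5 × 2 = 10. M₁ = 2, y₁ ≡ 3 (mod 5). M₂ = 5, y₂ ≡ 1 (mod 2). k = 0×2×3 + 1×5×1 ≡ 5 (mod 10)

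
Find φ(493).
448

Prime factorization: 493 = 17 × 29
Using the formula φ(n) = n × Π(1 - 1/p) for each prime factor p:
φ(493) = 493 × (1 - 1/17) × (1 - 1/29)
φ(493) = 448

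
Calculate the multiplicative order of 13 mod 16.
Powers of 13 mod 16: 13^1≡13, 13^2≡9, 13^3≡5, 13^4≡1. Order = 4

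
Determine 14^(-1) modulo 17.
14^(-1) ≡ 11 (mod 17). Verification: 14 × 11 = 154 ≡ 1 (mod 17)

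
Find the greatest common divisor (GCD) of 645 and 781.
1

Using the Euclidean algorithm:
645 = 0 × 781 + 645
781 = 1 × 645 + 136
645 = 4 × 136 + 101
136 = 1 × 101 + 35
101 = 2 × 35 + 31
35 = 1 × 31 + 4
31 = 7 × 4 + 3
4 = 1 × 3 + 1
3 = 3 × 1 + 0

GCD(645, 781) = 1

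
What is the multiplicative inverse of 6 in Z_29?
5

Using Extended Euclidean Algorithm:
gcd(6, 29) = 1
Bezout coefficients: 6 × 5 + 29 × -1 = 1
So 6 × 5 ≡ 1 (mod 29)
The inverse is 5 mod 29 = 5
Verification: 6 × 5 = 30 = 1 × 29 + 1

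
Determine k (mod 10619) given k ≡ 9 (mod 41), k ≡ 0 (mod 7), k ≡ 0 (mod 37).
1813

Using the Chinese Remainder Theorem:
M = product of moduli = 10619
For equation 1: M_1 = 259, 259 ≡ 13 (mod 41), inverse of 259 mod 41 is 19 (check: 13 × 19 = 247 ≡ 1 (mod 41))
For equation 2: M_2 = 1517, 1517 ≡ 5 (mod 7), inverse of 1517 mod 7 is 3 (check: 5 × 3 = 15 ≡ 1 (mod 7))
For equation 3: M_3 = 287, 287 ≡ 28 (mod 37), inverse of 287 mod 37 is 4 (check: 28 × 4 = 112 ≡ 1 (mod 37))
Combine: k ≡ Σ r_i×M_i×(M_i⁻¹ mod m_i) = 9×259×19 + 0×1517×3 + 0×287×4 = 44289 + 0 + 0 = 44289
44289 mod 10619 = 1813
k ≡ 1813 (mod 10619)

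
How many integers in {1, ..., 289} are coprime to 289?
272

Prime factorization: 289 = 17^2
Using the formula φ(n) = n × Π(1 - 1/p) for each prime factor p:
φ(289) = 289 × (1 - 1/17)
φ(289) = 272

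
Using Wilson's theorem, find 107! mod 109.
(108)! = (107)! × (108) ≡ -1 (mod 109). So (107)! ≡ -1 × (108)^(-1) ≡ (-1)×(-1) = 1 (mod 109)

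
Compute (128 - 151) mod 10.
7

(128 - 151) = -23
-23 mod 10 = 7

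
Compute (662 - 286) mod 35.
26

(662 - 286) = 376
376 mod 35 = 26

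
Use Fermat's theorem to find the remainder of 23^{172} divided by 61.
20

By Fermat's Little Theorem, a^(p-1) ≡ 1 (mod p) for prime p and gcd(a, p) = 1
Here p = 61, so 23^60 ≡ 1 (mod 61)
We can reduce the exponent: 172 mod 60 = 52
So 23^172 ≡ 23^52 (mod 61)
Computing: 23^52 mod 61 = 20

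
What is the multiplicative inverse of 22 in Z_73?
10

Using Extended Euclidean Algorithm:
gcd(22, 73) = 1
Bezout coefficients: 22 × 10 + 73 × -3 = 1
So 22 × 10 ≡ 1 (mod 73)
The inverse is 10 mod 73 = 10
Verification: 22 × 10 = 220 = 3 × 73 + 1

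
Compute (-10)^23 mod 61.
Using repeated squaring. (-10) ≡ 51 (mod 61). 23 = 16 + 4 + 2 + 1 (binary 10111). Repeated squaring mod 61: 51^1 ≡ 51; 51^2 ≡ 51² = 2601 ≡ 39; 51^4 ≡ 39² = 1521 ≡ 57; 51^8 ≡ 57² = 3249 ≡ 16; 51^16 ≡ 16² = 256 ≡ 12. Multiply: (-10)^23 ≡ 51^16 × 51^4 × 51^2 × 51^1 ≡ 12 × 57 × 39 × 51 (mod 61): 12 × 57 = 684 ≡ 13; 13 × 39 = 507 ≡ 19; 19 × 51 = 969 ≡ 54. So (-10)^23 ≡ 54 (mod 61).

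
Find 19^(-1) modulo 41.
13

Using Extended Euclidean Algorithm:
gcd(19, 41) = 1
Bezout coefficients: 19 × 13 + 41 × -6 = 1
So 19 × 13 ≡ 1 (mod 41)
The inverse is 13 mod 41 = 13
Verification: 19 × 13 = 247 = 6 × 41 + 1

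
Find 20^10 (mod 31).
10 = 8 + 2 (binary 1010). Repeated squaring mod 31: 20^1 ≡ 20; 20^2 ≡ 20² = 400 ≡ 28; 20^4 ≡ 28² = 784 ≡ 9; 20^8 ≡ 9² = 81 ≡ 19. Multiply: 20^10 = 20^8 × 20^2 ≡ 19 × 28 (mod 31): 19 × 28 = 532 ≡ 5. So 20^10 ≡ 5 (mod 31).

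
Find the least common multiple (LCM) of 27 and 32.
864

First find GCD(27, 32) using the Euclidean algorithm:
27 = 0 × 32 + 27
32 = 1 × 27 + 5
27 = 5 × 5 + 2
5 = 2 × 2 + 1
2 = 2 × 1 + 0
GCD(27, 32) = 1

LCM formula: LCM(a, b) = (a × b) / GCD(a, b)
LCM(27, 32) = (27 × 32) / 1
LCM(27, 32) = 864 / 1
LCM(27, 32) = 864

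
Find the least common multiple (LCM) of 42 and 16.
336

First find GCD(42, 16) using the Euclidean algorithm:
42 = 2 × 16 + 10
16 = 1 × 10 + 6
10 = 1 × 6 + 4
6 = 1 × 4 + 2
4 = 2 × 2 + 0
GCD(42, 16) = 2

LCM formula: LCM(a, b) = (a × b) / GCD(a, b)
LCM(42, 16) = (42 × 16) / 2
LCM(42, 16) = 672 / 2
LCM(42, 16) = 336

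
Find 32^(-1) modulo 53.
5

Using Extended Euclidean Algorithm:
gcd(32, 53) = 1
Bezout coefficients: 32 × 5 + 53 × -3 = 1
So 32 × 5 ≡ 1 (mod 53)
The inverse is 5 mod 53 = 5
Verification: 32 × 5 = 160 = 3 × 53 + 1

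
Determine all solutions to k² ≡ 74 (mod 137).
The square roots of 74 mod 137 are 38 and 99. Verify: 38² = 1444 ≡ 74 (mod 137)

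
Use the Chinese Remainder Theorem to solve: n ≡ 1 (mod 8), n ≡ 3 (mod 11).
M = 8 × 11 = 88. M₁ = 11, y₁ ≡ 3 (mod 8). M₂ = 8, y₂ ≡ 7 (mod 11). n = 1×11×3 + 3×8×7 ≡ 25 (mod 88)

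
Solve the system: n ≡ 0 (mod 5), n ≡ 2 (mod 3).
M = 5 × 3 = 15. M₁ = 3, y₁ ≡ 2 (mod 5). M₂ = 5, y₂ ≡ 2 (mod 3). n = 0×3×2 + 2×5×2 ≡ 5 (mod 15)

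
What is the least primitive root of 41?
6

A primitive root g modulo p has order p-1 = 40
Prime divisors of 40: [2, 5]
g is a primitive root iff g^(40/q) ≢ 1 (mod 41) for each prime divisor q
Testing small values:
  g = 2: 2^20 ≡ 1, 2^8 ≡ 10 (mod 41) → 2^20 ≡ 1, not primitive root
  g = 3: 3^20 ≡ 40, 3^8 ≡ 1 (mod 41) → 3^8 ≡ 1, not primitive root
  g = 4: 4^20 ≡ 1, 4^8 ≡ 18 (mod 41) → 4^20 ≡ 1, not primitive root
  g = 5: 5^20 ≡ 1, 5^8 ≡ 18 (mod 41) → 5^20 ≡ 1, not primitive root
  g = 6: 6^20 ≡ 40, 6^8 ≡ 10 (mod 41) → none is 1, primitive root!
The smallest primitive root is 6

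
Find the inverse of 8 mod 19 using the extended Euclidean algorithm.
Extended GCD: 8(-7) + 19(3) = 1. So 8^(-1) ≡ 12 ≡ 12 (mod 19). Verify: 8 × 12 = 96 ≡ 1 (mod 19)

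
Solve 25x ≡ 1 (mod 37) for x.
25^(-1) ≡ 3 (mod 37). Verification: 25 × 3 = 75 ≡ 1 (mod 37)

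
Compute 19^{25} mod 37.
13

Using successive squaring:
Binary expansion of 25: 11001
Powers of 19 mod 37 (each is the square of the previous):
  19^1 ≡ 19 (mod 37)
  19^2 ≡ 19² = 361 ≡ 28 (mod 37)
  19^4 ≡ 28² = 784 ≡ 7 (mod 37)
  19^8 ≡ 7² = 49 ≡ 12 (mod 37)
  19^16 ≡ 12² = 144 ≡ 33 (mod 37)
25 = 16 + 8 + 1, so 19^25 = 19^16 × 19^8 × 19^1 ≡ 33 × 12 × 19 (mod 37)
Multiplying step by step:
  33 × 12 = 396 ≡ 26 (mod 37)
  26 × 19 = 494 ≡ 13 (mod 37)
Result: 19^25 ≡ 13 (mod 37)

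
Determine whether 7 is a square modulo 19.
By Euler's criterion: 7^{9} ≡ 1 (mod 19). Since this equals 1, 7 is a QR.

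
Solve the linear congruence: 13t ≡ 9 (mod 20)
13

Since gcd(13, 20) = 1 divides 9, a solution exists.
Multiply both sides by the inverse of 13 mod 20:
  13^(-1) mod 20 = 17
  x ≡ 17 × 9 ≡ 153 ≡ 13 (mod 20)
Verification: 13 × 13 = 169 = 8 × 20 + 9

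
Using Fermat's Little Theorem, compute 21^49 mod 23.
By Fermat: 21^{22} ≡ 1 (mod 23). 49 = 2×22 + 5. So 21^{49} ≡ 21^{5} ≡ 14 (mod 23)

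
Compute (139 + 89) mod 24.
12

(139 + 89) = 228
228 mod 24 = 12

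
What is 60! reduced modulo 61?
By Wilson's theorem, (60)! ≡ -1 ≡ 60 (mod 61)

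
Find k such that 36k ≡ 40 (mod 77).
61

Since gcd(36, 77) = 1 divides 40, a solution exists.
Multiply both sides by the inverse of 36 mod 77:
  36^(-1) mod 77 = 15
  x ≡ 15 × 40 ≡ 600 ≡ 61 (mod 77)
Verification: 36 × 61 = 2196 = 28 × 77 + 40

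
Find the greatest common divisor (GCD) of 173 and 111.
1

Using the Euclidean algorithm:
173 = 1 × 111 + 62
111 = 1 × 62 + 49
62 = 1 × 49 + 13
49 = 3 × 13 + 10
13 = 1 × 10 + 3
10 = 3 × 3 + 1
3 = 3 × 1 + 0

GCD(173, 111) = 1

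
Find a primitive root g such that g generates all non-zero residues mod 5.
p - 1 = 4 has prime divisors 2. h is a primitive root mod 5 iff h^(4/q) ≢ 1 (mod 5) for each such q.
h = 2: 2^2 ≡ 4 (mod 5); none is 1, so 2 has order 4 and is a primitive root.
The smallest primitive root mod 5 is g = 2.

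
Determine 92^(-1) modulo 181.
92^(-1) ≡ 61 (mod 181). Verification: 92 × 61 = 5612 ≡ 1 (mod 181)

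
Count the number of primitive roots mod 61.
Number of primitive roots mod 61 = φ(60) = 16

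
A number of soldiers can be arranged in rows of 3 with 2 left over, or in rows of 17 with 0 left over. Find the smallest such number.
M = 3 × 17 = 51. M₁ = 17, y₁ ≡ 2 (mod 3). M₂ = 3, y₂ ≡ 6 (mod 17). r = 2×17×2 + 0×3×6 ≡ 17 (mod 51). The smallest positive such number is 17.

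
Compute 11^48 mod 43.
Using Fermat: 11^{42} ≡ 1 (mod 43). 48 ≡ 6 (mod 42). So 11^{48} ≡ 11^{6} ≡ 4 (mod 43)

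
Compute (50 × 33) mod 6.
0

(50 × 33) = 1650
1650 mod 6 = 0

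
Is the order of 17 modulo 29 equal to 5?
No, the actual order is 4, not 5.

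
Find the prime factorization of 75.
3 × 5^2

Divide by primes starting from smallest:
75 ÷ 3 = 25
25 ÷ 5 = 5
5 ÷ 5 = 1

75 = 3 × 5^2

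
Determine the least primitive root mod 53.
p - 1 = 52 has prime divisors 2, 13. h is a primitive root mod 53 iff h^(52/q) ≢ 1 (mod 53) for each such q.
h = 2: 2^26 ≡ 52, 2^4 ≡ 16 (mod 53); none is 1, so 2 has order 52 and is a primitive root.
The smallest primitive root mod 53 is g = 2.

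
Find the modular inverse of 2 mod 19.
2^(-1) ≡ 10 (mod 19). Verification: 2 × 10 = 20 ≡ 1 (mod 19)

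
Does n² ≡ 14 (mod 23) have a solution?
By Euler's criterion: 14^{11} ≡ 22 (mod 23). Since this equals -1 (≡ 22), 14 is not a QR.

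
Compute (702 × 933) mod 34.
24

(702 × 933) = 654966
654966 mod 34 = 24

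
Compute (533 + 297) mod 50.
30

(533 + 297) = 830
830 mod 50 = 30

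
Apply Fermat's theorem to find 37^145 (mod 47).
By Fermat: 37^{46} ≡ 1 (mod 47). 145 = 3×46 + 7. So 37^{145} ≡ 37^{7} ≡ 2 (mod 47)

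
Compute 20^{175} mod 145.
30

Using successive squaring:
Binary expansion of 175: 10101111
Powers of 20 mod 145 (each is the square of the previous):
  20^1 ≡ 20 (mod 145)
  20^2 ≡ 20² = 400 ≡ 110 (mod 145)
  20^4 ≡ 110² = 12100 ≡ 65 (mod 145)
  20^8 ≡ 65² = 4225 ≡ 20 (mod 145)
  20^16 ≡ 20² = 400 ≡ 110 (mod 145)
  20^32 ≡ 110² = 12100 ≡ 65 (mod 145)
  20^64 ≡ 65² = 4225 ≡ 20 (mod 145)
  20^128 ≡ 20² = 400 ≡ 110 (mod 145)
175 = 128 + 32 + 8 + 4 + 2 + 1, so 20^175 = 20^128 × 20^32 × 20^8 × 20^4 × 20^2 × 20^1 ≡ 110 × 65 × 20 × 65 × 110 × 20 (mod 145)
Multiplying step by step:
  110 × 65 = 7150 ≡ 45 (mod 145)
  45 × 20 = 900 ≡ 30 (mod 145)
  30 × 65 = 1950 ≡ 65 (mod 145)
  65 × 110 = 7150 ≡ 45 (mod 145)
  45 × 20 = 900 ≡ 30 (mod 145)
Result: 20^175 ≡ 30 (mod 145)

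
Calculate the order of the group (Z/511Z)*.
432

Prime factorization: 511 = 7 × 73
Using the formula φ(n) = n × Π(1 - 1/p) for each prime factor p:
φ(511) = 511 × (1 - 1/7) × (1 - 1/73)
φ(511) = 432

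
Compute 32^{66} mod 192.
64

Using successive squaring:
Binary expansion of 66: 1000010
Powers of 32 mod 192 (each is the square of the previous):
  32^1 ≡ 32 (mod 192)
  32^2 ≡ 32² = 1024 ≡ 64 (mod 192)
  32^4 ≡ 64² = 4096 ≡ 64 (mod 192)
  32^8 ≡ 64² = 4096 ≡ 64 (mod 192)
  32^16 ≡ 64² = 4096 ≡ 64 (mod 192)
  32^32 ≡ 64² = 4096 ≡ 64 (mod 192)
  32^64 ≡ 64² = 4096 ≡ 64 (mod 192)
66 = 64 + 2, so 32^66 = 32^64 × 32^2 ≡ 64 × 64 (mod 192)
Multiplying step by step:
  64 × 64 = 4096 ≡ 64 (mod 192)
Result: 32^66 ≡ 64 (mod 192)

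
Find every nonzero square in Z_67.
QRs mod 67: {1, 4, 6, 9, 10, 14, 15, 16, 17, 19, 21, 22, 23, 24, 25, 26, 29, 33, 35, 36, 37, 39, 40, 47, 49, 54, 55, 56, 59, 60, 62, 64, 65}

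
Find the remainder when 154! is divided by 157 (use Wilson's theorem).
(156)! = (154)! × (155) × (156) ≡ -1 (mod 157). So (154)! ≡ -1 × [(156)(155)]^(-1) ≡ 78 (mod 157)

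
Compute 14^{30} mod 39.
1

Using successive squaring:
Binary expansion of 30: 11110
Powers of 14 mod 39 (each is the square of the previous):
  14^1 ≡ 14 (mod 39)
  14^2 ≡ 14² = 196 ≡ 1 (mod 39)
  14^4 ≡ 1² = 1 ≡ 1 (mod 39)
  14^8 ≡ 1² = 1 ≡ 1 (mod 39)
  14^16 ≡ 1² = 1 ≡ 1 (mod 39)
30 = 16 + 8 + 4 + 2, so 14^30 = 14^16 × 14^8 × 14^4 × 14^2 ≡ 1 × 1 × 1 × 1 (mod 39)
Multiplying step by step:
  1 × 1 = 1 ≡ 1 (mod 39)
  1 × 1 = 1 ≡ 1 (mod 39)
  1 × 1 = 1 ≡ 1 (mod 39)
Result: 14^30 ≡ 1 (mod 39)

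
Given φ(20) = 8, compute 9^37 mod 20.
By Euler: 9^{8} ≡ 1 (mod 20) since gcd(9, 20) = 1. 37 = 4×8 + 5. So 9^{37} ≡ 9^{5} ≡ 9 (mod 20)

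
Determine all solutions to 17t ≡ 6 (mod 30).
18

Since gcd(17, 30) = 1 divides 6, a solution exists.
Multiply both sides by the inverse of 17 mod 30:
  17^(-1) mod 30 = 23
  x ≡ 23 × 6 ≡ 138 ≡ 18 (mod 30)
Verification: 17 × 18 = 306 = 10 × 30 + 6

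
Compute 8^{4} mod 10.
6

Using successive squaring:
Binary expansion of 4: 100
Powers of 8 mod 10 (each is the square of the previous):
  8^1 ≡ 8 (mod 10)
  8^2 ≡ 8² = 64 ≡ 4 (mod 10)
  8^4 ≡ 4² = 16 ≡ 6 (mod 10)
4 is a power of 2, so 8^4 is the last square: ≡ 6 (mod 10)
Result: 8^4 ≡ 6 (mod 10)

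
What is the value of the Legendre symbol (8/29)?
(8/29) = 8^{14} mod 29 = -1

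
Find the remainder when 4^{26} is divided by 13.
By Fermat: 4^{12} ≡ 1 (mod 13). 26 = 2×12 + 2. So 4^{26} ≡ 4^{2} ≡ 3 (mod 13)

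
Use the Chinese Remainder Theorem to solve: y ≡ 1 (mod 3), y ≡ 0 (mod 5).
M = 3 × 5 = 15. M₁ = 5, y₁ ≡ 2 (mod 3). M₂ = 3, y₂ ≡ 2 (mod 5). y = 1×5×2 + 0×3×2 ≡ 10 (mod 15)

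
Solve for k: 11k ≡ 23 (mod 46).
23

Since gcd(11, 46) = 1 divides 23, a solution exists.
Multiply both sides by the inverse of 11 mod 46:
  11^(-1) mod 46 = 21
  x ≡ 21 × 23 ≡ 483 ≡ 23 (mod 46)
Verification: 11 × 23 = 253 = 5 × 46 + 23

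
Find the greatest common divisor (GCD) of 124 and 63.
1

Using the Euclidean algorithm:
124 = 1 × 63 + 61
63 = 1 × 61 + 2
61 = 30 × 2 + 1
2 = 2 × 1 + 0

GCD(124, 63) = 1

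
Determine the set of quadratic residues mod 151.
QRs mod 151: {1, 2, 4, 5, 8, 9, 10, 11, 16, 17, 18, 19, 20, 21, 22, 25, 29, 31, 32, 34, 36, 37, 38, 39, 40, 42, 43, 44, 45, 47, 49, 50, 55, 58, 59, 62, 64, 68, 69, 72, 74, 76, 78, 80, 81, 84, 85, 86, 88, 90, 91, 94, 95, 97, 98, 99, 100, 103, 105, 110, 116, 118, 121, 123, 124, 125, 127, 128, 136, 137, 138, 139, 144, 145, 148}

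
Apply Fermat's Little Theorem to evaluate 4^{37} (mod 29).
13

By Fermat's Little Theorem, a^(p-1) ≡ 1 (mod p) for prime p and gcd(a, p) = 1
Here p = 29, so 4^28 ≡ 1 (mod 29)
We can reduce the exponent: 37 mod 28 = 9
So 4^37 ≡ 4^9 (mod 29)
Computing: 4^9 mod 29 = 13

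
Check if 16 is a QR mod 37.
By Euler's criterion: 16^{18} ≡ 1 (mod 37). Since this equals 1, 16 is a QR.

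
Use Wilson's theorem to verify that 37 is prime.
(36)! mod 37 = 36. Since this equals -1 (mod 37), Wilson confirms 37 is prime.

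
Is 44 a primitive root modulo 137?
p - 1 = 136 has prime divisors 2, 17. Check 44^(136/q) mod 137 for each: 44^(136/2) = 44^68 ≡ 1, 44^(136/17) = 44^8 ≡ 34 (mod 137). Since 44^68 ≡ 1 (mod 137), the order of 44 divides 68 (in fact the order is 68) ≠ 136, so it is not a primitive root.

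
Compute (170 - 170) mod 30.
0

(170 - 170) = 0
0 mod 30 = 0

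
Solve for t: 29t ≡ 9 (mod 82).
71

Since gcd(29, 82) = 1 divides 9, a solution exists.
Multiply both sides by the inverse of 29 mod 82:
  29^(-1) mod 82 = 17
  x ≡ 17 × 9 ≡ 153 ≡ 71 (mod 82)
Verification: 29 × 71 = 2059 = 25 × 82 + 9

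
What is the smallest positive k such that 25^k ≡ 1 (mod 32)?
Powers of 25 mod 32: 25^1≡25, 25^2≡17, 25^3≡9, 25^4≡1. Order = 4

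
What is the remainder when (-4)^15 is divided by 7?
Using Fermat: (-4)^{6} ≡ 1 (mod 7). 15 ≡ 3 (mod 6). So (-4)^{15} ≡ (-4)^{3} ≡ 6 (mod 7)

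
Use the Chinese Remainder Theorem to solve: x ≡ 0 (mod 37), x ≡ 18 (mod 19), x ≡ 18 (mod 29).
12691

Using the Chinese Remainder Theorem:
M = product of moduli = 20387
For equation 1: M_1 = 551, 551 ≡ 33 (mod 37), inverse of 551 mod 37 is 9 (check: 33 × 9 = 297 ≡ 1 (mod 37))
For equation 2: M_2 = 1073, 1073 ≡ 9 (mod 19), inverse of 1073 mod 19 is 17 (check: 9 × 17 = 153 ≡ 1 (mod 19))
For equation 3: M_3 = 703, 703 ≡ 7 (mod 29), inverse of 703 mod 29 is 25 (check: 7 × 25 = 175 ≡ 1 (mod 29))
Combine: x ≡ Σ r_i×M_i×(M_i⁻¹ mod m_i) = 0×551×9 + 18×1073×17 + 18×703×25 = 0 + 328338 + 316350 = 644688
644688 mod 20387 = 12691
x ≡ 12691 (mod 20387)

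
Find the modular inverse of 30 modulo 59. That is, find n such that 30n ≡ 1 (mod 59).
2

Using Extended Euclidean Algorithm:
gcd(30, 59) = 1
Bezout coefficients: 30 × 2 + 59 × -1 = 1
So 30 × 2 ≡ 1 (mod 59)
The inverse is 2 mod 59 = 2
Verification: 30 × 2 = 60 = 1 × 59 + 1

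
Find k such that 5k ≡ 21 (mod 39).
12

Since gcd(5, 39) = 1 divides 21, a solution exists.
Multiply both sides by the inverse of 5 mod 39:
  5^(-1) mod 39 = 8
  x ≡ 8 × 21 ≡ 168 ≡ 12 (mod 39)
Verification: 5 × 12 = 60 = 1 × 39 + 21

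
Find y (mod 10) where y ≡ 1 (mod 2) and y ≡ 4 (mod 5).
M = 2 × 5 = 10. M₁ = 5, y₁ ≡ 1 (mod 2). M₂ = 2, y₂ ≡ 3 (mod 5). y = 1×5×1 + 4×2×3 ≡ 9 (mod 10)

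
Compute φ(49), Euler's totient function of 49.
42

Prime factorization: 49 = 7^2
Using the formula φ(n) = n × Π(1 - 1/p) for each prime factor p:
φ(49) = 49 × (1 - 1/7)
φ(49) = 42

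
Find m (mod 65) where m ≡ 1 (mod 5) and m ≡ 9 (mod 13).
M = 5 × 13 = 65. M₁ = 13, y₁ ≡ 2 (mod 5). M₂ = 5, y₂ ≡ 8 (mod 13). m = 1×13×2 + 9×5×8 ≡ 61 (mod 65)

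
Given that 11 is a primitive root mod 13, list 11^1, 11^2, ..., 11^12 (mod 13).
g^1, g^2, ..., g^{12} mod 13: {11, 4, 5, 3, 7, 12, 2, 9, 8, 10, 6, 1}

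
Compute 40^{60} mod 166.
26

Using successive squaring:
Binary expansion of 60: 111100
Powers of 40 mod 166 (each is the square of the previous):
  40^1 ≡ 40 (mod 166)
  40^2 ≡ 40² = 1600 ≡ 106 (mod 166)
  40^4 ≡ 106² = 11236 ≡ 114 (mod 166)
  40^8 ≡ 114² = 12996 ≡ 48 (mod 166)
  40^16 ≡ 48² = 2304 ≡ 146 (mod 166)
  40^32 ≡ 146² = 21316 ≡ 68 (mod 166)
60 = 32 + 16 + 8 + 4, so 40^60 = 40^32 × 40^16 × 40^8 × 40^4 ≡ 68 × 146 × 48 × 114 (mod 166)
Multiplying step by step:
  68 × 146 = 9928 ≡ 134 (mod 166)
  134 × 48 = 6432 ≡ 124 (mod 166)
  124 × 114 = 14136 ≡ 26 (mod 166)
Result: 40^60 ≡ 26 (mod 166)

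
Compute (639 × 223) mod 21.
12

(639 × 223) = 142497
142497 mod 21 = 12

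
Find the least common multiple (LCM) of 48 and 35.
1680

First find GCD(48, 35) using the Euclidean algorithm:
48 = 1 × 35 + 13
35 = 2 × 13 + 9
13 = 1 × 9 + 4
9 = 2 × 4 + 1
4 = 4 × 1 + 0
GCD(48, 35) = 1

LCM formula: LCM(a, b) = (a × b) / GCD(a, b)
LCM(48, 35) = (48 × 35) / 1
LCM(48, 35) = 1680 / 1
LCM(48, 35) = 1680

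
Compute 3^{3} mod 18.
9

Using successive squaring:
Binary expansion of 3: 11
Powers of 3 mod 18 (each is the square of the previous):
  3^1 ≡ 3 (mod 18)
  3^2 ≡ 3² = 9 ≡ 9 (mod 18)
3 = 2 + 1, so 3^3 = 3^2 × 3^1 ≡ 9 × 3 (mod 18)
Multiplying step by step:
  9 × 3 = 27 ≡ 9 (mod 18)
Result: 3^3 ≡ 9 (mod 18)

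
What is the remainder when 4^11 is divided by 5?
Using Fermat: 4^{4} ≡ 1 (mod 5). 11 ≡ 3 (mod 4). So 4^{11} ≡ 4^{3} ≡ 4 (mod 5)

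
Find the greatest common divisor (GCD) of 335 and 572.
1

Using the Euclidean algorithm:
335 = 0 × 572 + 335
572 = 1 × 335 + 237
335 = 1 × 237 + 98
237 = 2 × 98 + 41
98 = 2 × 41 + 16
41 = 2 × 16 + 9
16 = 1 × 9 + 7
9 = 1 × 7 + 2
7 = 3 × 2 + 1
2 = 2 × 1 + 0

GCD(335, 572) = 1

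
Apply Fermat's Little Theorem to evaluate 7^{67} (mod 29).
23

By Fermat's Little Theorem, a^(p-1) ≡ 1 (mod p) for prime p and gcd(a, p) = 1
Here p = 29, so 7^28 ≡ 1 (mod 29)
We can reduce the exponent: 67 mod 28 = 11
So 7^67 ≡ 7^11 (mod 29)
Computing: 7^11 mod 29 = 23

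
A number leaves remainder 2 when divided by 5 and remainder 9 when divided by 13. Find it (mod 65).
M = 5 × 13 = 65. M₁ = 13, y₁ ≡ 2 (mod 5). M₂ = 5, y₂ ≡ 8 (mod 13). t = 2×13×2 + 9×5×8 ≡ 22 (mod 65)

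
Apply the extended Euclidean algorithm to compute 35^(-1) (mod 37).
Extended GCD: 35(18) + 37(-17) = 1. So 35^(-1) ≡ 18 ≡ 18 (mod 37). Verify: 35 × 18 = 630 ≡ 1 (mod 37)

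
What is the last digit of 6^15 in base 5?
Using Fermat: 6^{4} ≡ 1 (mod 5). 15 ≡ 3 (mod 4). So 6^{15} ≡ 6^{3} ≡ 1 (mod 5)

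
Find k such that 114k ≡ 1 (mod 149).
114^(-1) ≡ 17 (mod 149). Verification: 114 × 17 = 1938 ≡ 1 (mod 149)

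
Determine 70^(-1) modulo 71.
70^(-1) ≡ 70 (mod 71). Verification: 70 × 70 = 4900 ≡ 1 (mod 71)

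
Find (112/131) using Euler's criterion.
(112/131) = 112^{65} mod 131 = 1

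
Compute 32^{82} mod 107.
33

Using successive squaring:
Binary expansion of 82: 1010010
Powers of 32 mod 107 (each is the square of the previous):
  32^1 ≡ 32 (mod 107)
  32^2 ≡ 32² = 1024 ≡ 61 (mod 107)
  32^4 ≡ 61² = 3721 ≡ 83 (mod 107)
  32^8 ≡ 83² = 6889 ≡ 41 (mod 107)
  32^16 ≡ 41² = 1681 ≡ 76 (mod 107)
  32^32 ≡ 76² = 5776 ≡ 105 (mod 107)
  32^64 ≡ 105² = 11025 ≡ 4 (mod 107)
82 = 64 + 16 + 2, so 32^82 = 32^64 × 32^16 × 32^2 ≡ 4 × 76 × 61 (mod 107)
Multiplying step by step:
  4 × 76 = 304 ≡ 90 (mod 107)
  90 × 61 = 5490 ≡ 33 (mod 107)
Result: 32^82 ≡ 33 (mod 107)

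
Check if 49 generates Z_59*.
p - 1 = 58 has prime divisors 2, 29. Check 49^(58/q) mod 59 for each: 49^(58/2) = 49^29 ≡ 1, 49^(58/29) = 49^2 ≡ 41 (mod 59). Since 49^29 ≡ 1 (mod 59), the order of 49 divides 29 (in fact the order is 29) ≠ 58, so it is not a primitive root.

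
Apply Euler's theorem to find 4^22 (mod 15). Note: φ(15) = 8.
By Euler: 4^{8} ≡ 1 (mod 15) since gcd(4, 15) = 1. 22 = 2×8 + 6. So 4^{22} ≡ 4^{6} ≡ 1 (mod 15)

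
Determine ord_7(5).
Powers of 5 mod 7: 5^1≡5, 5^2≡4, 5^3≡6, 5^4≡2, 5^5≡3, 5^6≡1. Order = 6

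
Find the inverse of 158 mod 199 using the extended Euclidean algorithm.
Extended GCD: 158(-34) + 199(27) = 1. So 158^(-1) ≡ 165 ≡ 165 (mod 199). Verify: 158 × 165 = 26070 ≡ 1 (mod 199)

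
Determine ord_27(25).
Powers of 25 mod 27: 25^1≡25, 25^2≡4, 25^3≡19, 25^4≡16, 25^5≡22, 25^6≡10, 25^7≡7, 25^8≡13, 25^9≡1. Order = 9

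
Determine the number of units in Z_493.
448

Prime factorization: 493 = 17 × 29
Using the formula φ(n) = n × Π(1 - 1/p) for each prime factor p:
φ(493) = 493 × (1 - 1/17) × (1 - 1/29)
φ(493) = 448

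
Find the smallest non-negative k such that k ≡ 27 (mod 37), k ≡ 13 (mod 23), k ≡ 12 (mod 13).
6798

Using the Chinese Remainder Theorem:
M = product of moduli = 11063
For equation 1: M_1 = 299, 299 ≡ 3 (mod 37), inverse of 299 mod 37 is 25 (check: 3 × 25 = 75 ≡ 1 (mod 37))
For equation 2: M_2 = 481, 481 ≡ 21 (mod 23), inverse of 481 mod 23 is 11 (check: 21 × 11 = 231 ≡ 1 (mod 23))
For equation 3: M_3 = 851, 851 ≡ 6 (mod 13), inverse of 851 mod 13 is 11 (check: 6 × 11 = 66 ≡ 1 (mod 13))
Combine: k ≡ Σ r_i×M_i×(M_i⁻¹ mod m_i) = 27×299×25 + 13×481×11 + 12×851×11 = 201825 + 68783 + 112332 = 382940
382940 mod 11063 = 6798
k ≡ 6798 (mod 11063)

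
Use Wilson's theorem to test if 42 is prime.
(41)! mod 42 = 0. Since 0 ≢ -1 (mod 42), 42 is not prime.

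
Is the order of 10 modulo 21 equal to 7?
No, the actual order is 6, not 7.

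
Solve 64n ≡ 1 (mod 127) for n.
64^(-1) ≡ 2 (mod 127). Verification: 64 × 2 = 128 ≡ 1 (mod 127)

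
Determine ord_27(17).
Powers of 17 mod 27: 17^1≡17, 17^2≡19, 17^3≡26, 17^4≡10, 17^5≡8, 17^6≡1. Order = 6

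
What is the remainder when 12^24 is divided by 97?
Using repeated squaring. 24 = 16 + 8 (binary 11000). Repeated squaring mod 97: 12^1 ≡ 12; 12^2 ≡ 12² = 144 ≡ 47; 12^4 ≡ 47² = 2209 ≡ 75; 12^8 ≡ 75² = 5625 ≡ 96; 12^16 ≡ 96² = 9216 ≡ 1. Multiply: 12^24 = 12^16 × 12^8 ≡ 1 × 96 (mod 97): 1 × 96 = 96 ≡ 96. So 12^24 ≡ 96 (mod 97).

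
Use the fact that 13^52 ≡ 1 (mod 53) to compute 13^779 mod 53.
By Fermat: 13^{52} ≡ 1 (mod 53). 779 ≡ 51 (mod 52). So 13^{779} ≡ 13^{51} ≡ 49 (mod 53)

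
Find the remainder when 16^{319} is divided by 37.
By Fermat: 16^{36} ≡ 1 (mod 37). 319 = 8×36 + 31. So 16^{319} ≡ 16^{31} ≡ 9 (mod 37)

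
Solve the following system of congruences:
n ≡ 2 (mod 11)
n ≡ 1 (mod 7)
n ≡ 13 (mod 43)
1905

Using the Chinese Remainder Theorem:
M = product of moduli = 3311
For equation 1: M_1 = 301, 301 ≡ 4 (mod 11), inverse of 301 mod 11 is 3 (check: 4 × 3 = 12 ≡ 1 (mod 11))
For equation 2: M_2 = 473, 473 ≡ 4 (mod 7), inverse of 473 mod 7 is 2 (check: 4 × 2 = 8 ≡ 1 (mod 7))
For equation 3: M_3 = 77, 77 ≡ 34 (mod 43), inverse of 77 mod 43 is 19 (check: 34 × 19 = 646 ≡ 1 (mod 43))
Combine: n ≡ Σ r_i×M_i×(M_i⁻¹ mod m_i) = 2×301×3 + 1×473×2 + 13×77×19 = 1806 + 946 + 19019 = 21771
21771 mod 3311 = 1905
n ≡ 1905 (mod 3311)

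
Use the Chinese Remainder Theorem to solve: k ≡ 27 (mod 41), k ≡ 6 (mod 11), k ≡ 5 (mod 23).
8883

Using the Chinese Remainder Theorem:
M = product of moduli = 10373
For equation 1: M_1 = 253, 253 ≡ 7 (mod 41), inverse of 253 mod 41 is 6 (check: 7 × 6 = 42 ≡ 1 (mod 41))
For equation 2: M_2 = 943, 943 ≡ 8 (mod 11), inverse of 943 mod 11 is 7 (check: 8 × 7 = 56 ≡ 1 (mod 11))
For equation 3: M_3 = 451, 451 ≡ 14 (mod 23), inverse of 451 mod 23 is 5 (check: 14 × 5 = 70 ≡ 1 (mod 23))
Combine: k ≡ Σ r_i×M_i×(M_i⁻¹ mod m_i) = 27×253×6 + 6×943×7 + 5×451×5 = 40986 + 39606 + 11275 = 91867
91867 mod 10373 = 8883
k ≡ 8883 (mod 10373)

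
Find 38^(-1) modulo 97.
23

Using Extended Euclidean Algorithm:
gcd(38, 97) = 1
Bezout coefficients: 38 × 23 + 97 × -9 = 1
So 38 × 23 ≡ 1 (mod 97)
The inverse is 23 mod 97 = 23
Verification: 38 × 23 = 874 = 9 × 97 + 1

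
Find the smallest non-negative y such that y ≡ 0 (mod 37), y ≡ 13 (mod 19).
222

Using the Chinese Remainder Theorem:
M = product of moduli = 703
For equation 1: M_1 = 19, 19 ≡ 19 (mod 37), inverse of 19 mod 37 is 2 (check: 19 × 2 = 38 ≡ 1 (mod 37))
For equation 2: M_2 = 37, 37 ≡ 18 (mod 19), inverse of 37 mod 19 is 18 (check: 18 × 18 = 324 ≡ 1 (mod 19))
Combine: y ≡ Σ r_i×M_i×(M_i⁻¹ mod m_i) = 0×19×2 + 13×37×18 = 0 + 8658 = 8658
8658 mod 703 = 222
y ≡ 222 (mod 703)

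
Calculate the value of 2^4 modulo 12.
4 = 4 (binary 100). Repeated squaring mod 12: 2^1 ≡ 2; 2^2 ≡ 2² = 4 ≡ 4; 2^4 ≡ 4² = 16 ≡ 4. So 2^4 ≡ 4 (mod 12).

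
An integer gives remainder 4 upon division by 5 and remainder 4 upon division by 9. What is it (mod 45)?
M = 5 × 9 = 45. M₁ = 9, y₁ ≡ 4 (mod 5). M₂ = 5, y₂ ≡ 2 (mod 9). t = 4×9×4 + 4×5×2 ≡ 4 (mod 45). The smallest positive such number is 4.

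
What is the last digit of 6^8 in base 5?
6 ≡ 1 (mod 5). 8 = 8 (binary 1000). Repeated squaring mod 5: 1^1 ≡ 1; 1^2 ≡ 1² = 1 ≡ 1; 1^4 ≡ 1² = 1 ≡ 1; 1^8 ≡ 1² = 1 ≡ 1. So 6^8 ≡ 1 (mod 5).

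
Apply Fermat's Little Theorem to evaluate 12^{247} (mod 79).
78

By Fermat's Little Theorem, a^(p-1) ≡ 1 (mod p) for prime p and gcd(a, p) = 1
Here p = 79, so 12^78 ≡ 1 (mod 79)
We can reduce the exponent: 247 mod 78 = 13
So 12^247 ≡ 12^13 (mod 79)
Computing: 12^13 mod 79 = 78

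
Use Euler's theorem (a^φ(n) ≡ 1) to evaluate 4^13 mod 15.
By Euler: 4^{8} ≡ 1 (mod 15) since gcd(4, 15) = 1. 13 = 1×8 + 5. So 4^{13} ≡ 4^{5} ≡ 4 (mod 15)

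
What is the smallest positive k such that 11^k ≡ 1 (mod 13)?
Powers of 11 mod 13: 11^1≡11, 11^2≡4, 11^3≡5, 11^4≡3, 11^5≡7, 11^6≡12, 11^7≡2, 11^8≡9, 11^9≡8, 11^10≡10, 11^11≡6, 11^12≡1. Order = 12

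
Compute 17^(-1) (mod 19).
17^(-1) ≡ 9 (mod 19). Verification: 17 × 9 = 153 ≡ 1 (mod 19)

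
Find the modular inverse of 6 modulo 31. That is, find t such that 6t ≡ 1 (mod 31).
26

Using Extended Euclidean Algorithm:
gcd(6, 31) = 1
Bezout coefficients: 6 × -5 + 31 × 1 = 1
So 6 × -5 ≡ 1 (mod 31)
The inverse is -5 mod 31 = 26
Verification: 6 × 26 = 156 = 5 × 31 + 1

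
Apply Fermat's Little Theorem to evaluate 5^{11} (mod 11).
5

By Fermat's Little Theorem, a^(p-1) ≡ 1 (mod p) for prime p and gcd(a, p) = 1
Here p = 11, so 5^10 ≡ 1 (mod 11)
We can reduce the exponent: 11 mod 10 = 1
So 5^11 ≡ 5^1 (mod 11)
Computing: 5^1 mod 11 = 5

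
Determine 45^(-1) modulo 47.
45^(-1) ≡ 23 (mod 47). Verification: 45 × 23 = 1035 ≡ 1 (mod 47)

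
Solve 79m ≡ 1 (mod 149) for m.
79^(-1) ≡ 83 (mod 149). Verification: 79 × 83 = 6557 ≡ 1 (mod 149)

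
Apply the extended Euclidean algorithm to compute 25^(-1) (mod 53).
Extended GCD: 25(17) + 53(-8) = 1. So 25^(-1) ≡ 17 ≡ 17 (mod 53). Verify: 25 × 17 = 425 ≡ 1 (mod 53)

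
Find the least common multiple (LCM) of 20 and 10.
20

First find GCD(20, 10) using the Euclidean algorithm:
20 = 2 × 10 + 0
GCD(20, 10) = 10

LCM formula: LCM(a, b) = (a × b) / GCD(a, b)
LCM(20, 10) = (20 × 10) / 10
LCM(20, 10) = 200 / 10
LCM(20, 10) = 20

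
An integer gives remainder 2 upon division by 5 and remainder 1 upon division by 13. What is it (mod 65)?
M = 5 × 13 = 65. M₁ = 13, y₁ ≡ 2 (mod 5). M₂ = 5, y₂ ≡ 8 (mod 13). y = 2×13×2 + 1×5×8 ≡ 27 (mod 65). The smallest positive such number is 27.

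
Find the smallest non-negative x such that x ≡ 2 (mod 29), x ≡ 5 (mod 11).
60

Using the Chinese Remainder Theorem:
M = product of moduli = 319
For equation 1: M_1 = 11, 11 ≡ 11 (mod 29), inverse of 11 mod 29 is 8 (check: 11 × 8 = 88 ≡ 1 (mod 29))
For equation 2: M_2 = 29, 29 ≡ 7 (mod 11), inverse of 29 mod 11 is 8 (check: 7 × 8 = 56 ≡ 1 (mod 11))
Combine: x ≡ Σ r_i×M_i×(M_i⁻¹ mod m_i) = 2×11×8 + 5×29×8 = 176 + 1160 = 1336
1336 mod 319 = 60
x ≡ 60 (mod 319)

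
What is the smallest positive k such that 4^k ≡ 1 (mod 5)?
Powers of 4 mod 5: 4^1≡4, 4^2≡1. Order = 2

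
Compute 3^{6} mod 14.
1

Using successive squaring:
Binary expansion of 6: 110
Powers of 3 mod 14 (each is the square of the previous):
  3^1 ≡ 3 (mod 14)
  3^2 ≡ 3² = 9 ≡ 9 (mod 14)
  3^4 ≡ 9² = 81 ≡ 11 (mod 14)
6 = 4 + 2, so 3^6 = 3^4 × 3^2 ≡ 11 × 9 (mod 14)
Multiplying step by step:
  11 × 9 = 99 ≡ 1 (mod 14)
Result: 3^6 ≡ 1 (mod 14)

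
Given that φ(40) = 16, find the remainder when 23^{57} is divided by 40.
By Euler: 23^{16} ≡ 1 (mod 40) since gcd(23, 40) = 1. 57 = 3×16 + 9. So 23^{57} ≡ 23^{9} ≡ 23 (mod 40)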